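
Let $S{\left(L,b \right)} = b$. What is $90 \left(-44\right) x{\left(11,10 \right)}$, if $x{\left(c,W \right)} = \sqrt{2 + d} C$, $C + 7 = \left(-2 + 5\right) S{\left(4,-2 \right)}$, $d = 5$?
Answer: $51480 \sqrt{7} \approx 1.362 \cdot 10^{5}$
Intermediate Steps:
$C = -13$ ($C = -7 + \left(-2 + 5\right) \left(-2\right) = -7 + 3 \left(-2\right) = -7 - 6 = -13$)
$x{\left(c,W \right)} = - 13 \sqrt{7}$ ($x{\left(c,W \right)} = \sqrt{2 + 5} \left(-13\right) = \sqrt{7} \left(-13\right) = - 13 \sqrt{7}$)
$90 \left(-44\right) x{\left(11,10 \right)} = 90 \left(-44\right) \left(- 13 \sqrt{7}\right) = - 3960 \left(- 13 \sqrt{7}\right) = 51480 \sqrt{7}$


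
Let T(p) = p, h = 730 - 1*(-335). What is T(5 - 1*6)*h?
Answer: -1065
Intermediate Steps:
h = 1065 (h = 730 + 335 = 1065)
T(5 - 1*6)*h = (5 - 1*6)*1065 = (5 - 6)*1065 = -1*1065 = -1065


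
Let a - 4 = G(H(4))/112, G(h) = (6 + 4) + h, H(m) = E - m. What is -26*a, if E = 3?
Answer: -5941/56 ≈ -106.09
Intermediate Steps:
H(m) = 3 - m
G(h) = 10 + h
a = 457/112 (a = 4 + (10 + (3 - 1*4))/112 = 4 + (10 + (3 - 4))*(1/112) = 4 + (10 - 1)*(1/112) = 4 + 9*(1/112) = 4 + 9/112 = 457/112 ≈ 4.0804)
-26*a = -26*457/112 = -5941/56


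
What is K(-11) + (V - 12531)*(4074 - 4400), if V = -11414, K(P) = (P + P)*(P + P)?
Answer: 7806554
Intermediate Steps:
K(P) = 4*P² (K(P) = (2*P)*(2*P) = 4*P²)
K(-11) + (V - 12531)*(4074 - 4400) = 4*(-11)² + (-11414 - 12531)*(4074 - 4400) = 4*121 - 23945*(-326) = 484 + 7806070 = 7806554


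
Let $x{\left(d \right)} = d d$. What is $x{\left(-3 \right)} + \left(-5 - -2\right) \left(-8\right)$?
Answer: $33$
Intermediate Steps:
$x{\left(d \right)} = d^{2}$
$x{\left(-3 \right)} + \left(-5 - -2\right) \left(-8\right) = \left(-3\right)^{2} + \left(-5 - -2\right) \left(-8\right) = 9 + \left(-5 + 2\right) \left(-8\right) = 9 - -24 = 9 + 24 = 33$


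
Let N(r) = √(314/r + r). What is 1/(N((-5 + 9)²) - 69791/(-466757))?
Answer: -260603502296/62051731389517 + 435724194098*√570/62051731389517 ≈ 0.16345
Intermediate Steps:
N(r) = √(r + 314/r)
1/(N((-5 + 9)²) - 69791/(-466757)) = 1/(√((-5 + 9)² + 314/((-5 + 9)²)) - 69791/(-466757)) = 1/(√(4² + 314/(4²)) - 69791*(-1/466757)) = 1/(√(16 + 314/16) + 69791/466757) = 1/(√(16 + 314*(1/16)) + 69791/466757) = 1/(√(16 + 157/8) + 69791/466757) = 1/(√(285/8) + 69791/466757) = 1/(√570/4 + 69791/466757) = 1/(69791/466757 + √570/4)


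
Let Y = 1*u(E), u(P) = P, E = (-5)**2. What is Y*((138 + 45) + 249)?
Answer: 10800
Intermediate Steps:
E = 25
Y = 25 (Y = 1*25 = 25)
Y*((138 + 45) + 249) = 25*((138 + 45) + 249) = 25*(183 + 249) = 25*432 = 10800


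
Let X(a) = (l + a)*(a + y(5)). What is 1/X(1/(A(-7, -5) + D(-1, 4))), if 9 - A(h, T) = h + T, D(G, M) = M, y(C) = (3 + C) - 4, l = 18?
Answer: 625/45551 ≈ 0.013721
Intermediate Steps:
y(C) = -1 + C
A(h, T) = 9 - T - h (A(h, T) = 9 - (h + T) = 9 - (T + h) = 9 + (-T - h) = 9 - T - h)
X(a) = (4 + a)*(18 + a) (X(a) = (18 + a)*(a + (-1 + 5)) = (18 + a)*(a + 4) = (18 + a)*(4 + a) = (4 + a)*(18 + a))
1/X(1/(A(-7, -5) + D(-1, 4))) = 1/(72 + (1/((9 - 1*(-5) - 1*(-7)) + 4))² + 22/((9 - 1*(-5) - 1*(-7)) + 4)) = 1/(72 + (1/((9 + 5 + 7) + 4))² + 22/((9 + 5 + 7) + 4)) = 1/(72 + (1/(21 + 4))² + 22/(21 + 4)) = 1/(72 + (1/25)² + 22/25) = 1/(72 + (1/25)² + 22*(1/25)) = 1/(72 + 1/625 + 22/25) = 1/(45551/625) = 625/45551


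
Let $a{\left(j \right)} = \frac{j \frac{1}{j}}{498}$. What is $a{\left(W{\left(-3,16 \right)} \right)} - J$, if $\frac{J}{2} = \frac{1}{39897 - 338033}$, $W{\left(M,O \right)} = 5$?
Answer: $\frac{901}{447204} \approx 0.0020147$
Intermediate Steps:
$a{\left(j \right)} = \frac{1}{498}$ ($a{\left(j \right)} = 1 \cdot \frac{1}{498} = \frac{1}{498}$)
$J = - \frac{1}{149068}$ ($J = \frac{2}{39897 - 338033} = \frac{2}{-298136} = 2 \left(- \frac{1}{298136}\right) = - \frac{1}{149068} \approx -6.7083 \cdot 10^{-6}$)
$a{\left(W{\left(-3,16 \right)} \right)} - J = \frac{1}{498} - - \frac{1}{149068} = \frac{1}{498} + \frac{1}{149068} = \frac{901}{447204}$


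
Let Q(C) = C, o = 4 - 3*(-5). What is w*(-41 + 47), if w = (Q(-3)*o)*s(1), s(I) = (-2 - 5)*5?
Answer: 11970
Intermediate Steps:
o = 19 (o = 4 + 15 = 19)
s(I) = -35 (s(I) = -7*5 = -35)
w = 1995 (w = -3*19*(-35) = -57*(-35) = 1995)
w*(-41 + 47) = 1995*(-41 + 47) = 1995*6 = 11970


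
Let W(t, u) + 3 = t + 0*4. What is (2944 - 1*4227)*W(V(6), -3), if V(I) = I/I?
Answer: 2566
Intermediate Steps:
V(I) = 1
W(t, u) = -3 + t (W(t, u) = -3 + (t + 0*4) = -3 + (t + 0) = -3 + t)
(2944 - 1*4227)*W(V(6), -3) = (2944 - 1*4227)*(-3 + 1) = (2944 - 4227)*(-2) = -1283*(-2) = 2566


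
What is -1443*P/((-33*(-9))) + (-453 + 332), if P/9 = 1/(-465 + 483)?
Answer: -24439/198 ≈ -123.43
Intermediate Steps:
P = 1/2 (P = 9/(-465 + 483) = 9/18 = 9*(1/18) = 1/2 ≈ 0.50000)
-1443*P/((-33*(-9))) + (-453 + 332) = -1443/(2*((-33*(-9)))) + (-453 + 332) = -1443/(2*297) - 121 = -1443*1/594 - 121 = -481/198 - 121 = -24439/198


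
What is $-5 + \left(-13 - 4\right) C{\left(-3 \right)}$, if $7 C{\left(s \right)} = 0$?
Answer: $-5$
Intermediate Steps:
$C{\left(s \right)} = 0$ ($C{\left(s \right)} = \frac{1}{7} \cdot 0 = 0$)
$-5 + \left(-13 - 4\right) C{\left(-3 \right)} = -5 + \left(-13 - 4\right) 0 = -5 - 0 = -5 + 0 = -5$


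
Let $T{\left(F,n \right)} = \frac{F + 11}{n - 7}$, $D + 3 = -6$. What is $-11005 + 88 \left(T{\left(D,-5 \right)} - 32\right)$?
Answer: $- \frac{41507}{3} \approx -13836.0$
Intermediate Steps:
$D = -9$ ($D = -3 - 6 = -9$)
$T{\left(F,n \right)} = \frac{11 + F}{-7 + n}$
$-11005 + 88 \left(T{\left(D,-5 \right)} - 32\right) = -11005 + 88 \left(\frac{11 - 9}{-7 - 5} - 32\right) = -11005 + 88 \left(\frac{1}{-12} \cdot 2 - 32\right) = -11005 + 88 \left(\left(- \frac{1}{12}\right) 2 - 32\right) = -11005 + 88 \left(- \frac{1}{6} - 32\right) = -11005 + 88 \left(- \frac{193}{6}\right) = -11005 - \frac{8492}{3} = - \frac{41507}{3}$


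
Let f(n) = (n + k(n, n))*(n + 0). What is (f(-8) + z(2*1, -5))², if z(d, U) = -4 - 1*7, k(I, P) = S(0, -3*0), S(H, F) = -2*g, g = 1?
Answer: 4761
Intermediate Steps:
S(H, F) = -2 (S(H, F) = -2*1 = -2)
k(I, P) = -2
z(d, U) = -11 (z(d, U) = -4 - 7 = -11)
f(n) = n*(-2 + n) (f(n) = (n - 2)*(n + 0) = (-2 + n)*n = n*(-2 + n))
(f(-8) + z(2*1, -5))² = (-8*(-2 - 8) - 11)² = (-8*(-10) - 11)² = (80 - 11)² = 69² = 4761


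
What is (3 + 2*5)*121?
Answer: 1573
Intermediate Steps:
(3 + 2*5)*121 = (3 + 10)*121 = 13*121 = 1573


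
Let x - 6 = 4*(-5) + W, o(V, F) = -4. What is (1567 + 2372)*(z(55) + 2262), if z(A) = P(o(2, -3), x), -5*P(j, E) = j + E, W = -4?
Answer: 44636748/5 ≈ 8.9273e+6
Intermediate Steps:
x = -18 (x = 6 + (4*(-5) - 4) = 6 + (-20 - 4) = 6 - 24 = -18)
P(j, E) = -E/5 - j/5 (P(j, E) = -(j + E)/5 = -(E + j)/5 = -E/5 - j/5)
z(A) = 22/5 (z(A) = -⅕*(-18) - ⅕*(-4) = 18/5 + ⅘ = 22/5)
(1567 + 2372)*(z(55) + 2262) = (1567 + 2372)*(22/5 + 2262) = 3939*(11332/5) = 44636748/5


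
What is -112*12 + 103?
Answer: -1241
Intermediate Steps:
-112*12 + 103 = -1344 + 103 = -1241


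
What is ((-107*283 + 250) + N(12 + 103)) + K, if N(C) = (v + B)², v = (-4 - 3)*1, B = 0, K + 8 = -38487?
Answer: -68477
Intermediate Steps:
K = -38495 (K = -8 - 38487 = -38495)
v = -7 (v = -7*1 = -7)
N(C) = 49 (N(C) = (-7 + 0)² = (-7)² = 49)
((-107*283 + 250) + N(12 + 103)) + K = ((-107*283 + 250) + 49) - 38495 = ((-30281 + 250) + 49) - 38495 = (-30031 + 49) - 38495 = -29982 - 38495 = -68477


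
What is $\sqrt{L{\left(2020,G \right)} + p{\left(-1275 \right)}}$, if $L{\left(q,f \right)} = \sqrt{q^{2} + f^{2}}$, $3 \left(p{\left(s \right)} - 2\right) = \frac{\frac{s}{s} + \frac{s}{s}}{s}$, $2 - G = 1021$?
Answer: $\frac{\sqrt{130016 + 65025 \sqrt{5118761}}}{255} \approx 47.586$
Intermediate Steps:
$G = -1019$ ($G = 2 - 1021 = -1019$)
$p{\left(s \right)} = 2 + \frac{2}{3 s}$ ($p{\left(s \right)} = 2 + \frac{\left(\frac{s}{s} + \frac{s}{s}\right) \frac{1}{s}}{3} = 2 + \frac{\left(1 + 1\right) \frac{1}{s}}{3} = 2 + \frac{2 \frac{1}{s}}{3} = 2 + \frac{2}{3 s}$)
$L{\left(q,f \right)} = \sqrt{f^{2} + q^{2}}$
$\sqrt{L{\left(2020,G \right)} + p{\left(-1275 \right)}} = \sqrt{\sqrt{\left(-1019\right)^{2} + 2020^{2}} + \left(2 + \frac{2}{3 \left(-1275\right)}\right)} = \sqrt{\sqrt{1038361 + 4080400} + \left(2 + \frac{2}{3} \left(- \frac{1}{1275}\right)\right)} = \sqrt{\sqrt{5118761} + \left(2 - \frac{2}{3825}\right)} = \sqrt{\sqrt{5118761} + \frac{7648}{3825}} = \sqrt{\frac{7648}{3825} + \sqrt{5118761}}$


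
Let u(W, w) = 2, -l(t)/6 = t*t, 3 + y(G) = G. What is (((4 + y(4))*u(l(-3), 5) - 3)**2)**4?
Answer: 5764801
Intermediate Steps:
y(G) = -3 + G
l(t) = -6*t**2 (l(t) = -6*t*t = -6*t**2)
(((4 + y(4))*u(l(-3), 5) - 3)**2)**4 = (((4 + (-3 + 4))*2 - 3)**2)**4 = (((4 + 1)*2 - 3)**2)**4 = ((5*2 - 3)**2)**4 = ((10 - 3)**2)**4 = (7**2)**4 = 49**4 = 5764801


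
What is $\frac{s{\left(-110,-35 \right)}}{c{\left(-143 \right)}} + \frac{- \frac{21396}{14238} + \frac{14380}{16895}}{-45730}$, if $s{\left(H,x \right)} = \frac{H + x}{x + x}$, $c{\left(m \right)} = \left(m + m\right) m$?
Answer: $\frac{139033392679}{2142353641024740} \approx 6.4897 \cdot 10^{-5}$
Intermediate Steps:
$c{\left(m \right)} = 2 m^{2}$ ($c{\left(m \right)} = 2 m m = 2 m^{2}$)
$s{\left(H,x \right)} = \frac{H + x}{2 x}$
$\frac{s{\left(-110,-35 \right)}}{c{\left(-143 \right)}} + \frac{- \frac{21396}{14238} + \frac{14380}{16895}}{-45730} = \frac{\frac{1}{2} \frac{1}{-35} \left(-110 - 35\right)}{2 \left(-143\right)^{2}} + \frac{- \frac{21396}{14238} + \frac{14380}{16895}}{-45730} = \frac{\frac{1}{2} \left(- \frac{1}{35}\right) \left(-145\right)}{2 \cdot 20449} + \left(\left(-21396\right) \frac{1}{14238} + 14380 \cdot \frac{1}{16895}\right) \left(- \frac{1}{45730}\right) = \frac{29}{14 \cdot 40898} + \left(- \frac{3566}{2373} + \frac{2876}{3379}\right) \left(- \frac{1}{45730}\right) = \frac{29}{14} \cdot \frac{1}{40898} - - \frac{2612383}{183339961455} = \frac{29}{572572} + \frac{2612383}{183339961455} = \frac{139033392679}{2142353641024740}$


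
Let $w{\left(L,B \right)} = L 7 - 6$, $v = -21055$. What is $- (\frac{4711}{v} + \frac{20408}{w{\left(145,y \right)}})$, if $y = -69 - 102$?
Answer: $- \frac{424937041}{21244495} \approx -20.002$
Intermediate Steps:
$y = -171$
$w{\left(L,B \right)} = -6 + 7 L$ ($w{\left(L,B \right)} = 7 L - 6 = -6 + 7 L$)
$- (\frac{4711}{v} + \frac{20408}{w{\left(145,y \right)}}) = - (\frac{4711}{-21055} + \frac{20408}{-6 + 7 \cdot 145}) = - (4711 \left(- \frac{1}{21055}\right) + \frac{20408}{-6 + 1015}) = - (- \frac{4711}{21055} + \frac{20408}{1009}) = \left(-1\right) \frac{424937041}{21244495} = - \frac{424937041}{21244495}$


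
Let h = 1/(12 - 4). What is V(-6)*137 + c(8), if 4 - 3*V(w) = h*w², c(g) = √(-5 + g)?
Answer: -137/6 + √3 ≈ -21.101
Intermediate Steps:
h = ⅛ (h = 1/8 = ⅛ ≈ 0.12500)
V(w) = 4/3 - w²/24
V(-6)*137 + c(8) = (4/3 - 1/24*(-6)²)*137 + √(-5 + 8) = (4/3 - 1/24*36)*137 + √3 = (4/3 - 3/2)*137 + √3 = -⅙*137 + √3 = -137/6 + √3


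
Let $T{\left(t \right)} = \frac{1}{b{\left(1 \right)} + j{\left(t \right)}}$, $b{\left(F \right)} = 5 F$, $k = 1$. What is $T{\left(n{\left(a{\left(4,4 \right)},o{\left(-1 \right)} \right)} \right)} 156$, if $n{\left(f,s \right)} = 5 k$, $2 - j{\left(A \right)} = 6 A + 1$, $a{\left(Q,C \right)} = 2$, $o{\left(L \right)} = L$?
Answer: $- \frac{13}{2} \approx -6.5$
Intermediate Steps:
$j{\left(A \right)} = 1 - 6 A$ ($j{\left(A \right)} = 2 - \left(6 A + 1\right) = 2 - \left(1 + 6 A\right) = 1 - 6 A$)
$n{\left(f,s \right)} = 5$ ($n{\left(f,s \right)} = 5 \cdot 1 = 5$)
$T{\left(t \right)} = \frac{1}{6 - 6 t}$ ($T{\left(t \right)} = \frac{1}{5 \cdot 1 - \left(-1 + 6 t\right)} = \frac{1}{5 - \left(-1 + 6 t\right)} = \frac{1}{6 - 6 t}$)
$T{\left(n{\left(a{\left(4,4 \right)},o{\left(-1 \right)} \right)} \right)} 156 = - \frac{1}{-6 + 6 \cdot 5} \cdot 156 = - \frac{1}{-6 + 30} \cdot 156 = - \frac{1}{24} \cdot 156 = \left(-1\right) \frac{1}{24} \cdot 156 = \left(- \frac{1}{24}\right) 156 = - \frac{13}{2}$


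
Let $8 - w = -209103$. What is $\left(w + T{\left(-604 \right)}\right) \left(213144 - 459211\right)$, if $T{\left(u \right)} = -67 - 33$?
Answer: $-51430709737$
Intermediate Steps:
$w = 209111$ ($w = 8 - -209103 = 8 + 209103 = 209111$)
$T{\left(u \right)} = -100$ ($T{\left(u \right)} = -67 - 33 = -100$)
$\left(w + T{\left(-604 \right)}\right) \left(213144 - 459211\right) = \left(209111 - 100\right) \left(213144 - 459211\right) = 209011 \left(-246067\right) = -51430709737$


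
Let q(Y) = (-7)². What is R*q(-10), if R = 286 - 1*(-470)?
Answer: 37044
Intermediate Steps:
q(Y) = 49
R = 756 (R = 286 + 470 = 756)
R*q(-10) = 756*49 = 37044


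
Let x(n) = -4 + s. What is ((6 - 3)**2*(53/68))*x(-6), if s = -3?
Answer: -3339/68 ≈ -49.103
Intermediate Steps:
x(n) = -7 (x(n) = -4 - 3 = -7)
((6 - 3)**2*(53/68))*x(-6) = ((6 - 3)**2*(53/68))*(-7) = (3**2*(53*(1/68)))*(-7) = (9*(53/68))*(-7) = (477/68)*(-7) = -3339/68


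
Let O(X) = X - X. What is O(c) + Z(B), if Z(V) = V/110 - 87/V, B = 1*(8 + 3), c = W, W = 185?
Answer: -859/110 ≈ -7.8091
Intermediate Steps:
c = 185
O(X) = 0
B = 11 (B = 1*11 = 11)
Z(V) = -87/V + V/110 (Z(V) = V*(1/110) - 87/V = V/110 - 87/V = -87/V + V/110)
O(c) + Z(B) = 0 + (-87/11 + (1/110)*11) = 0 + (-87*1/11 + 1/10) = 0 + (-87/11 + 1/10) = 0 - 859/110 = -859/110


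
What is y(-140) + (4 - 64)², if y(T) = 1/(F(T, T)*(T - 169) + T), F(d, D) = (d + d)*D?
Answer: 43606583999/12112940 ≈ 3600.0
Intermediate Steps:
F(d, D) = 2*D*d (F(d, D) = (2*d)*D = 2*D*d)
y(T) = 1/(T + 2*T²*(-169 + T)) (y(T) = 1/((2*T*T)*(T - 169) + T) = 1/((2*T²)*(-169 + T) + T) = 1/(2*T²*(-169 + T) + T) = 1/(T + 2*T²*(-169 + T)))
y(-140) + (4 - 64)² = 1/((-140)*(1 - 338*(-140) + 2*(-140)²)) + (4 - 64)² = -1/(140*(1 + 47320 + 2*19600)) + (-60)² = -1/(140*(1 + 47320 + 39200)) + 3600 = -1/140/86521 + 3600 = -1/140*1/86521 + 3600 = -1/12112940 + 3600 = 43606583999/12112940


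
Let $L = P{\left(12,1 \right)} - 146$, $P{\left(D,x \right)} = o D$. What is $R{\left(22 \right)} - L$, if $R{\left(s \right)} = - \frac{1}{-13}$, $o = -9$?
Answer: $\frac{3303}{13} \approx 254.08$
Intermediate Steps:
$P{\left(D,x \right)} = - 9 D$
$R{\left(s \right)} = \frac{1}{13}$ ($R{\left(s \right)} = \left(-1\right) \left(- \frac{1}{13}\right) = \frac{1}{13}$)
$L = -254$ ($L = \left(-9\right) 12 - 146 = -108 - 146 = -254$)
$R{\left(22 \right)} - L = \frac{1}{13} - -254 = \frac{1}{13} + 254 = \frac{3303}{13}$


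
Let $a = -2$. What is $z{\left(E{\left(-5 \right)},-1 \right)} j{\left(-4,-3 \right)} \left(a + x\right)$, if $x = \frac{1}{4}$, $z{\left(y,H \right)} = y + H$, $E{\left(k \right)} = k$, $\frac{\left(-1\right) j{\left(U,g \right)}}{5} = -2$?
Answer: $105$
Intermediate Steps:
$j{\left(U,g \right)} = 10$ ($j{\left(U,g \right)} = \left(-5\right) \left(-2\right) = 10$)
$z{\left(y,H \right)} = H + y$
$x = \frac{1}{4} \approx 0.25$
$z{\left(E{\left(-5 \right)},-1 \right)} j{\left(-4,-3 \right)} \left(a + x\right) = \left(-1 - 5\right) 10 \left(-2 + \frac{1}{4}\right) = - 6 \cdot 10 \left(- \frac{7}{4}\right) = \left(-6\right) \left(- \frac{35}{2}\right) = 105$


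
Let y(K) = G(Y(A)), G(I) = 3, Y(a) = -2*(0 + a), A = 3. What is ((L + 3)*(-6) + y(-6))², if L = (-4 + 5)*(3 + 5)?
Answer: 3969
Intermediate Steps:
L = 8 (L = 1*8 = 8)
Y(a) = -2*a
y(K) = 3
((L + 3)*(-6) + y(-6))² = ((8 + 3)*(-6) + 3)² = (11*(-6) + 3)² = (-66 + 3)² = (-63)² = 3969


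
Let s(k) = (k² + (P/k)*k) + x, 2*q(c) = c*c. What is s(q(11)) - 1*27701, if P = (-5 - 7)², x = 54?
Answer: -95371/4 ≈ -23843.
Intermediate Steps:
P = 144 (P = (-12)² = 144)
q(c) = c²/2 (q(c) = (c*c)/2 = c²/2)
s(k) = 198 + k² (s(k) = (k² + (144/k)*k) + 54 = (k² + 144) + 54 = (144 + k²) + 54 = 198 + k²)
s(q(11)) - 1*27701 = (198 + ((½)*11²)²) - 1*27701 = (198 + ((½)*121)²) - 27701 = (198 + (121/2)²) - 27701 = (198 + 14641/4) - 27701 = 15433/4 - 27701 = -95371/4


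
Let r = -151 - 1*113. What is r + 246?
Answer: -18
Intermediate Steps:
r = -264 (r = -151 - 113 = -264)
r + 246 = -264 + 246 = -18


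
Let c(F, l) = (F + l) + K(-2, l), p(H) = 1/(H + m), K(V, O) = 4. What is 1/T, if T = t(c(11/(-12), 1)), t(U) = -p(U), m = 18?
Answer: -265/12 ≈ -22.083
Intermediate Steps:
p(H) = 1/(18 + H) (p(H) = 1/(H + 18) = 1/(18 + H))
c(F, l) = 4 + F + l (c(F, l) = (F + l) + 4 = 4 + F + l)
t(U) = -1/(18 + U)
T = -12/265 (T = -1/(18 + (4 + 11/(-12) + 1)) = -1/(18 + (4 + 11*(-1/12) + 1)) = -1/(18 + (4 - 11/12 + 1)) = -1/(18 + 49/12) = -1/265/12 = -1*12/265 = -12/265 ≈ -0.045283)
1/T = 1/(-12/265) = -265/12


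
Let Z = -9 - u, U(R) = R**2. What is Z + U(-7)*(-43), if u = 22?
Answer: -2138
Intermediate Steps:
Z = -31 (Z = -9 - 1*22 = -9 - 22 = -31)
Z + U(-7)*(-43) = -31 + (-7)**2*(-43) = -31 + 49*(-43) = -31 - 2107 = -2138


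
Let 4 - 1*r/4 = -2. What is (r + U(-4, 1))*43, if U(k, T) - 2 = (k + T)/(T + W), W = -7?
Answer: 2279/2 ≈ 1139.5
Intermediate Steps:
U(k, T) = 2 + (T + k)/(-7 + T) (U(k, T) = 2 + (k + T)/(T - 7) = 2 + (T + k)/(-7 + T))
r = 24 (r = 16 - 4*(-2) = 16 + 8 = 24)
(r + U(-4, 1))*43 = (24 + (-14 - 4 + 3*1)/(-7 + 1))*43 = (24 + (-14 - 4 + 3)/(-6))*43 = (24 - ⅙*(-15))*43 = (24 + 5/2)*43 = (53/2)*43 = 2279/2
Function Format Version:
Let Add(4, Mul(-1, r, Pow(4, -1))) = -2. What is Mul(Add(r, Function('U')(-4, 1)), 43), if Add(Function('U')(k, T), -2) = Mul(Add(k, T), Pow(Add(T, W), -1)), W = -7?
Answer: Rational(2279, 2) ≈ 1139.5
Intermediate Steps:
Function('U')(k, T) = Add(2, Mul(Pow(Add(-7, T), -1), Add(T, k))) (Function('U')(k, T) = Add(2, Mul(Add(k, T), Pow(Add(T, -7), -1))) = Add(2, Mul(Add(T, k), Pow(Add(-7, T), -1))) = Add(2, Mul(Pow(Add(-7, T), -1), Add(T, k))))
r = 24 (r = Add(16, Mul(-4, -2)) = Add(16, 8) = 24)
Mul(Add(r, Function('U')(-4, 1)), 43) = Mul(Add(24, Mul(Pow(Add(-7, 1), -1), Add(-14, -4, Mul(3, 1)))), 43) = Mul(Add(24, Mul(Pow(-6, -1), Add(-14, -4, 3))), 43) = Mul(Add(24, Mul(Rational(-1, 6), -15)), 43) = Mul(Add(24, Rational(5, 2)), 43) = Mul(Rational(53, 2), 43) = Rational(2279, 2)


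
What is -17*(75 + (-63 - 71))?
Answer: 1003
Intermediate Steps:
-17*(75 + (-63 - 71)) = -17*(75 - 134) = -17*(-59) = 1003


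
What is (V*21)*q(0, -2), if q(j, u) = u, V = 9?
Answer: -378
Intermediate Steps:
(V*21)*q(0, -2) = (9*21)*(-2) = 189*(-2) = -378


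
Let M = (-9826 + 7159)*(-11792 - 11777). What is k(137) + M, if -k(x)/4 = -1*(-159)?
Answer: 62857887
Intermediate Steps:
k(x) = -636 (k(x) = -(-4)*(-159) = -4*159 = -636)
M = 62858523 (M = -2667*(-23569) = 62858523)
k(137) + M = -636 + 62858523 = 62857887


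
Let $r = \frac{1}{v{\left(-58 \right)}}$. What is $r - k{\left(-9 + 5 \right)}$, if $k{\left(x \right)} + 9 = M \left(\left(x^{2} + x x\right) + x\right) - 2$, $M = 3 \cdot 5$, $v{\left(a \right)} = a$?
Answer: $- \frac{23723}{58} \approx -409.02$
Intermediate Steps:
$M = 15$
$r = - \frac{1}{58}$ ($r = \frac{1}{-58} = - \frac{1}{58} \approx -0.017241$)
$k{\left(x \right)} = -11 + 15 x + 30 x^{2}$ ($k{\left(x \right)} = -9 + \left(15 \left(\left(x^{2} + x x\right) + x\right) - 2\right) = -9 + \left(15 \left(\left(x^{2} + x^{2}\right) + x\right) - 2\right) = -9 + \left(15 \left(2 x^{2} + x\right) - 2\right) = -9 + \left(15 \left(x + 2 x^{2}\right) - 2\right) = -9 - \left(2 - 30 x^{2} - 15 x\right) = -9 + \left(-2 + 15 x + 30 x^{2}\right) = -11 + 15 x + 30 x^{2}$)
$r - k{\left(-9 + 5 \right)} = - \frac{1}{58} - \left(-11 + 15 \left(-9 + 5\right) + 30 \left(-9 + 5\right)^{2}\right) = - \frac{1}{58} - \left(-11 + 15 \left(-4\right) + 30 \left(-4\right)^{2}\right) = - \frac{1}{58} - \left(-11 - 60 + 30 \cdot 16\right) = - \frac{1}{58} - \left(-11 - 60 + 480\right) = - \frac{1}{58} - 409 = - \frac{23723}{58}$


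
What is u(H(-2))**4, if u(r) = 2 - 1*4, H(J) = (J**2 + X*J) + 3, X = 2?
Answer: 16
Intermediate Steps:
H(J) = 3 + J**2 + 2*J (H(J) = (J**2 + 2*J) + 3 = 3 + J**2 + 2*J)
u(r) = -2 (u(r) = 2 - 4 = -2)
u(H(-2))**4 = (-2)**4 = 16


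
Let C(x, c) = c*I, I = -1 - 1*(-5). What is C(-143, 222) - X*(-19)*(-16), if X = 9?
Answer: -1848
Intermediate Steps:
I = 4 (I = -1 + 5 = 4)
C(x, c) = 4*c (C(x, c) = c*4 = 4*c)
C(-143, 222) - X*(-19)*(-16) = 4*222 - 9*(-19)*(-16) = 888 - (-171)*(-16) = 888 - 1*2736 = 888 - 2736 = -1848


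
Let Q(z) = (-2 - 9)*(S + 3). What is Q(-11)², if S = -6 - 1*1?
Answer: 1936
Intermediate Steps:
S = -7 (S = -6 - 1 = -7)
Q(z) = 44 (Q(z) = (-2 - 9)*(-7 + 3) = -11*(-4) = 44)
Q(-11)² = 44² = 1936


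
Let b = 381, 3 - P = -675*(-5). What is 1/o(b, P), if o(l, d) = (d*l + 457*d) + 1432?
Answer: -1/2824304 ≈ -3.5407e-7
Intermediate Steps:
P = -3372 (P = 3 - (-675)*(-5) = 3 - 1*3375 = 3 - 3375 = -3372)
o(l, d) = 1432 + 457*d + d*l (o(l, d) = (457*d + d*l) + 1432 = 1432 + 457*d + d*l)
1/o(b, P) = 1/(1432 + 457*(-3372) - 3372*381) = 1/(1432 - 1541004 - 1284732) = 1/(-2824304) = -1/2824304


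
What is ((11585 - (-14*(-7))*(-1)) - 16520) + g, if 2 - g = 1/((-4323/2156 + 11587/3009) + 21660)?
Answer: -61768947200189/12775376755 ≈ -4835.0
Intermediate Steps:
g = 25550163746/12775376755 (g = 2 - 1/((-4323/2156 + 11587/3009) + 21660) = 2 - 1/((-4323*1/2156 + 11587*(1/3009)) + 21660) = 2 - 1/((-393/196 + 11587/3009) + 21660) = 2 - 1/(1088515/589764 + 21660) = 2 - 1/12775376755/589764 = 2 - 1*589764/12775376755 = 2 - 589764/12775376755 = 25550163746/12775376755 ≈ 2.0000)
((11585 - (-14*(-7))*(-1)) - 16520) + g = ((11585 - (-14*(-7))*(-1)) - 16520) + 25550163746/12775376755 = ((11585 - 98*(-1)) - 16520) + 25550163746/12775376755 = ((11585 - 1*(-98)) - 16520) + 25550163746/12775376755 = ((11585 + 98) - 16520) + 25550163746/12775376755 = (11683 - 16520) + 25550163746/12775376755 = -4837 + 25550163746/12775376755 = -61768947200189/12775376755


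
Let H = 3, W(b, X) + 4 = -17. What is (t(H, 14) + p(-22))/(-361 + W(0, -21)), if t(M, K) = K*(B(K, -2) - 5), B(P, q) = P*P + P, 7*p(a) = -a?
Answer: -10056/1337 ≈ -7.5213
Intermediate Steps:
W(b, X) = -21 (W(b, X) = -4 - 17 = -21)
p(a) = -a/7 (p(a) = (-a)/7 = -a/7)
B(P, q) = P + P**2 (B(P, q) = P**2 + P = P + P**2)
t(M, K) = K*(-5 + K*(1 + K)) (t(M, K) = K*(K*(1 + K) - 5) = K*(-5 + K*(1 + K)))
(t(H, 14) + p(-22))/(-361 + W(0, -21)) = (14*(-5 + 14*(1 + 14)) - 1/7*(-22))/(-361 - 21) = (14*(-5 + 14*15) + 22/7)/(-382) = (14*(-5 + 210) + 22/7)*(-1/382) = (14*205 + 22/7)*(-1/382) = (2870 + 22/7)*(-1/382) = (20112/7)*(-1/382) = -10056/1337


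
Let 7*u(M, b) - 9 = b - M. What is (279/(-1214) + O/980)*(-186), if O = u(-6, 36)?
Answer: 86119209/2082010 ≈ 41.363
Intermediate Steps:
u(M, b) = 9/7 - M/7 + b/7 (u(M, b) = 9/7 + (b - M)/7 = 9/7 + (-M/7 + b/7) = 9/7 - M/7 + b/7)
O = 51/7 (O = 9/7 - ⅐*(-6) + (⅐)*36 = 9/7 + 6/7 + 36/7 = 51/7 ≈ 7.2857)
(279/(-1214) + O/980)*(-186) = (279/(-1214) + (51/7)/980)*(-186) = (279*(-1/1214) + (51/7)*(1/980))*(-186) = (-279/1214 + 51/6860)*(-186) = -926013/4164020*(-186) = 86119209/2082010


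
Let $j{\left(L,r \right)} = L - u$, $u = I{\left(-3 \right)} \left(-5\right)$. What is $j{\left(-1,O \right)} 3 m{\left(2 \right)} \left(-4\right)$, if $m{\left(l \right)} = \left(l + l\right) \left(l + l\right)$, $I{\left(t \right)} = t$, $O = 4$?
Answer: $3072$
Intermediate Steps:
$u = 15$ ($u = \left(-3\right) \left(-5\right) = 15$)
$m{\left(l \right)} = 4 l^{2}$ ($m{\left(l \right)} = 2 l 2 l = 4 l^{2}$)
$j{\left(L,r \right)} = -15 + L$ ($j{\left(L,r \right)} = L - 15 = -15 + L$)
$j{\left(-1,O \right)} 3 m{\left(2 \right)} \left(-4\right) = \left(-15 - 1\right) 3 \cdot 4 \cdot 2^{2} \left(-4\right) = \left(-16\right) 3 \cdot 4 \cdot 4 \left(-4\right) = - 48 \cdot 16 \left(-4\right) = \left(-48\right) \left(-64\right) = 3072$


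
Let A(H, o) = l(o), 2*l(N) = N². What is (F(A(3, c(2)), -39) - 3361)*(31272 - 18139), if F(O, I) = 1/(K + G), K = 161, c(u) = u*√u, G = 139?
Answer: -13241990767/300 ≈ -4.4140e+7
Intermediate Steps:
l(N) = N²/2
c(u) = u^(3/2)
A(H, o) = o²/2
F(O, I) = 1/300 (F(O, I) = 1/(161 + 139) = 1/300)
(F(A(3, c(2)), -39) - 3361)*(31272 - 18139) = (1/300 - 3361)*(31272 - 18139) = -1008299/300*13133 = -13241990767/300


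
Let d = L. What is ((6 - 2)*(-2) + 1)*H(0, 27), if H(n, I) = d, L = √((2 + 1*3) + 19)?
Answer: -14*√6 ≈ -34.293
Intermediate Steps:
L = 2*√6 (L = √((2 + 3) + 19) = √(5 + 19) = √24 = 2*√6 ≈ 4.8990)
d = 2*√6 ≈ 4.8990
H(n, I) = 2*√6
((6 - 2)*(-2) + 1)*H(0, 27) = ((6 - 2)*(-2) + 1)*(2*√6) = (4*(-2) + 1)*(2*√6) = (-8 + 1)*(2*√6) = -14*√6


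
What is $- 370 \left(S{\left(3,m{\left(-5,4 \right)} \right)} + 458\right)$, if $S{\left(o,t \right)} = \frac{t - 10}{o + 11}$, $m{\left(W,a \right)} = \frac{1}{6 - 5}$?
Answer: $- \frac{1184555}{7} \approx -1.6922 \cdot 10^{5}$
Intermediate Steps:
$m{\left(W,a \right)} = 1$ ($m{\left(W,a \right)} = 1^{-1} = 1$)
$S{\left(o,t \right)} = \frac{-10 + t}{11 + o}$
$- 370 \left(S{\left(3,m{\left(-5,4 \right)} \right)} + 458\right) = - 370 \left(\frac{-10 + 1}{11 + 3} + 458\right) = - 370 \left(\frac{1}{14} \left(-9\right) + 458\right) = - 370 \left(- \frac{9}{14} + 458\right) = \left(-370\right) \frac{6403}{14} = - \frac{1184555}{7}$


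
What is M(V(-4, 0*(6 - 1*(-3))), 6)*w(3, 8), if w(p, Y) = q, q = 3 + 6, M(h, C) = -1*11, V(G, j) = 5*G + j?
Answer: -99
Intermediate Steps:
V(G, j) = j + 5*G
M(h, C) = -11
q = 9
w(p, Y) = 9
M(V(-4, 0*(6 - 1*(-3))), 6)*w(3, 8) = -11*9 = -99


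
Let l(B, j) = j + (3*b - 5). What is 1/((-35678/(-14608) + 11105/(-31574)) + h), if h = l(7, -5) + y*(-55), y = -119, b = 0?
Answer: 115308248/753780469513 ≈ 0.00015297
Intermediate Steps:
l(B, j) = -5 + j (l(B, j) = j + (3*0 - 5) = j + (0 - 5) = j - 5 = -5 + j)
h = 6535 (h = (-5 - 5) - 119*(-55) = -10 + 6545 = 6535)
1/((-35678/(-14608) + 11105/(-31574)) + h) = 1/((-35678/(-14608) + 11105/(-31574)) + 6535) = 1/((-35678*(-1/14608) + 11105*(-1/31574)) + 6535) = 1/((17839/7304 - 11105/31574) + 6535) = 1/(241068833/115308248 + 6535) = 1/(753780469513/115308248) = 115308248/753780469513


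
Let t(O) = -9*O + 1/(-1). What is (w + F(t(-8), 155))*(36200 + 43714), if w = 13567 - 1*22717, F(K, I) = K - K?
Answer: -731213100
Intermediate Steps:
t(O) = -1 - 9*O (t(O) = -9*O - 1 = -1 - 9*O)
F(K, I) = 0
w = -9150 (w = 13567 - 22717 = -9150)
(w + F(t(-8), 155))*(36200 + 43714) = (-9150 + 0)*(36200 + 43714) = -9150*79914 = -731213100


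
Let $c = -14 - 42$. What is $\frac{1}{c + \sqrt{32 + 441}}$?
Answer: $- \frac{56}{2663} - \frac{\sqrt{473}}{2663} \approx -0.029196$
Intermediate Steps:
$c = -56$ ($c = -14 - 42 = -56$)
$\frac{1}{c + \sqrt{32 + 441}} = \frac{1}{-56 + \sqrt{32 + 441}} = \frac{1}{-56 + \sqrt{473}}$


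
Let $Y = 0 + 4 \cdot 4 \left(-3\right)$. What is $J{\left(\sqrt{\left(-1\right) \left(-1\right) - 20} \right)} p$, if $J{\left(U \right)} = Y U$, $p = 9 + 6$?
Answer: $- 720 i \sqrt{19} \approx - 3138.4 i$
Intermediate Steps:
$p = 15$
$Y = -48$ ($Y = 0 + 4 \left(-12\right) = 0 - 48 = -48$)
$J{\left(U \right)} = - 48 U$
$J{\left(\sqrt{\left(-1\right) \left(-1\right) - 20} \right)} p = - 48 \sqrt{\left(-1\right) \left(-1\right) - 20} \cdot 15 = - 48 \sqrt{1 - 20} \cdot 15 = - 48 \sqrt{-19} \cdot 15 = - 48 i \sqrt{19} \cdot 15 = - 720 i \sqrt{19}$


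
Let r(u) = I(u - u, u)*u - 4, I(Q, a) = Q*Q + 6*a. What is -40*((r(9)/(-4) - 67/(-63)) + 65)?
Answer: 137180/63 ≈ 2177.5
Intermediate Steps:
I(Q, a) = Q² + 6*a
r(u) = -4 + 6*u² (r(u) = ((u - u)² + 6*u)*u - 4 = (0² + 6*u)*u - 4 = (0 + 6*u)*u - 4 = (6*u)*u - 4 = 6*u² - 4 = -4 + 6*u²)
-40*((r(9)/(-4) - 67/(-63)) + 65) = -40*(((-4 + 6*9²)/(-4) - 67/(-63)) + 65) = -40*(((-4 + 6*81)*(-¼) - 67*(-1/63)) + 65) = -40*(((-4 + 486)*(-¼) + 67/63) + 65) = -40*((482*(-¼) + 67/63) + 65) = -40*((-241/2 + 67/63) + 65) = -40*(-15049/126 + 65) = -40*(-6859/126) = 137180/63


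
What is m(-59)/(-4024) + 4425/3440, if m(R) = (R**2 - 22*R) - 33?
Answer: 36999/346064 ≈ 0.10691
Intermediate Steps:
m(R) = -33 + R**2 - 22*R
m(-59)/(-4024) + 4425/3440 = (-33 + (-59)**2 - 22*(-59))/(-4024) + 4425/3440 = (-33 + 3481 + 1298)*(-1/4024) + 4425*(1/3440) = 4746*(-1/4024) + 885/688 = -2373/2012 + 885/688 = 36999/346064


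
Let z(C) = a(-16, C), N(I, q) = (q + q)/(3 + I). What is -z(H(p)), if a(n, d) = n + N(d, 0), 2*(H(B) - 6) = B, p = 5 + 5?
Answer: 16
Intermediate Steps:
N(I, q) = 2*q/(3 + I) (N(I, q) = (2*q)/(3 + I) = 2*q/(3 + I))
p = 10
H(B) = 6 + B/2
a(n, d) = n (a(n, d) = n + 2*0/(3 + d) = n + 0 = n)
z(C) = -16
-z(H(p)) = -1*(-16) = 16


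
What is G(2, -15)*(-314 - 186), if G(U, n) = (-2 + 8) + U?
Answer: -4000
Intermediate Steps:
G(U, n) = 6 + U
G(2, -15)*(-314 - 186) = (6 + 2)*(-314 - 186) = 8*(-500) = -4000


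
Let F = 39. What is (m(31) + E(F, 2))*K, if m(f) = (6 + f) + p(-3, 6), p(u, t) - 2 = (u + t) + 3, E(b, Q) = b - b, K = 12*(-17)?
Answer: -9180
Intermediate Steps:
K = -204
E(b, Q) = 0
p(u, t) = 5 + t + u (p(u, t) = 2 + ((u + t) + 3) = 2 + ((t + u) + 3) = 2 + (3 + t + u) = 5 + t + u)
m(f) = 14 + f (m(f) = (6 + f) + (5 + 6 - 3) = (6 + f) + 8 = 14 + f)
(m(31) + E(F, 2))*K = ((14 + 31) + 0)*(-204) = (45 + 0)*(-204) = 45*(-204) = -9180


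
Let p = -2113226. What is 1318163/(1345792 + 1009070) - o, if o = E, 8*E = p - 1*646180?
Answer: 1624507719319/4709724 ≈ 3.4493e+5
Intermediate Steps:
E = -1379703/4 (E = (-2113226 - 1*646180)/8 = (-2113226 - 646180)/8 = (⅛)*(-2759406) = -1379703/4 ≈ -3.4493e+5)
o = -1379703/4 ≈ -3.4493e+5
1318163/(1345792 + 1009070) - o = 1318163/(1345792 + 1009070) - 1*(-1379703/4) = 1318163/2354862 + 1379703/4 = 1624507719319/4709724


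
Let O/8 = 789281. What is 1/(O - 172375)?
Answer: 1/6141873 ≈ 1.6282e-7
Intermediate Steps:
O = 6314248 (O = 8*789281 = 6314248)
1/(O - 172375) = 1/(6314248 - 172375) = 1/6141873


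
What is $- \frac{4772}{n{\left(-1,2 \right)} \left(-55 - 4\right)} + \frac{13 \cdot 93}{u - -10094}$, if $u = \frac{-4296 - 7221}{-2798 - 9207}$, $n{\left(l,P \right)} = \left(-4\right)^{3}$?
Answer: $- \frac{130878396011}{114403347728} \approx -1.144$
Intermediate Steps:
$n{\left(l,P \right)} = -64$
$u = \frac{11517}{12005}$ ($u = - \frac{11517}{-12005} = \left(-11517\right) \left(- \frac{1}{12005}\right) = \frac{11517}{12005} \approx 0.95935$)
$- \frac{4772}{n{\left(-1,2 \right)} \left(-55 - 4\right)} + \frac{13 \cdot 93}{u - -10094} = - \frac{4772}{\left(-64\right) \left(-55 - 4\right)} + \frac{13 \cdot 93}{\frac{11517}{12005} - -10094} = - \frac{4772}{\left(-64\right) \left(-59\right)} + \frac{1209}{\frac{11517}{12005} + 10094} = - \frac{4772}{3776} + \frac{1209}{\frac{121189987}{12005}} = \left(-4772\right) \frac{1}{3776} + 1209 \cdot \frac{12005}{121189987} = - \frac{1193}{944} + \frac{14514045}{121189987} = - \frac{130878396011}{114403347728}$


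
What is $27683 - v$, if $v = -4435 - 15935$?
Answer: $48053$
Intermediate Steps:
$v = -20370$
$27683 - v = 27683 - -20370 = 27683 + 20370 = 48053$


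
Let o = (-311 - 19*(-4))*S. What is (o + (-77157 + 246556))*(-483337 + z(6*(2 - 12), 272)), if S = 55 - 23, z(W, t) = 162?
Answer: -78215885825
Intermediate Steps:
S = 32
o = -7520 (o = (-311 - 19*(-4))*32 = (-311 + 76)*32 = -235*32 = -7520)
(o + (-77157 + 246556))*(-483337 + z(6*(2 - 12), 272)) = (-7520 + (-77157 + 246556))*(-483337 + 162) = (-7520 + 169399)*(-483175) = 161879*(-483175) = -78215885825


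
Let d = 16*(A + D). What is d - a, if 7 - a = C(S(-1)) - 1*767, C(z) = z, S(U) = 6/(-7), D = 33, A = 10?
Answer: -608/7 ≈ -86.857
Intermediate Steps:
S(U) = -6/7 (S(U) = 6*(-⅐) = -6/7)
a = 5424/7 (a = 7 - (-6/7 - 1*767) = 7 - (-6/7 - 767) = 7 - 1*(-5375/7) = 7 + 5375/7 = 5424/7 ≈ 774.86)
d = 688 (d = 16*(10 + 33) = 16*43 = 688)
d - a = 688 - 1*5424/7 = 688 - 5424/7 = -608/7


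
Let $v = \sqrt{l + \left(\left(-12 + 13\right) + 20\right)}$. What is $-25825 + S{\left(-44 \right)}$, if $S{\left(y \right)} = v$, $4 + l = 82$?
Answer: $-25825 + 3 \sqrt{11} \approx -25815.0$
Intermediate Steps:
$l = 78$ ($l = -4 + 82 = 78$)
$v = 3 \sqrt{11}$ ($v = \sqrt{78 + \left(\left(-12 + 13\right) + 20\right)} = \sqrt{78 + \left(1 + 20\right)} = \sqrt{78 + 21} = \sqrt{99} = 3 \sqrt{11} \approx 9.9499$)
$S{\left(y \right)} = 3 \sqrt{11}$
$-25825 + S{\left(-44 \right)} = -25825 + 3 \sqrt{11}$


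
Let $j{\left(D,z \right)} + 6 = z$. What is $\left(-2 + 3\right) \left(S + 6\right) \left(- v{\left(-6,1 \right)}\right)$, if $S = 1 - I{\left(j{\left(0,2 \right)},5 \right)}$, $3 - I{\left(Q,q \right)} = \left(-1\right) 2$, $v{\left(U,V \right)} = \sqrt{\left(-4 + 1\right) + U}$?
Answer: $- 6 i \approx - 6.0 i$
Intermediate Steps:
$j{\left(D,z \right)} = -6 + z$
$v{\left(U,V \right)} = \sqrt{-3 + U}$
$I{\left(Q,q \right)} = 5$ ($I{\left(Q,q \right)} = 3 - \left(-1\right) 2 = 3 - -2 = 3 + 2 = 5$)
$S = -4$ ($S = 1 - 5 = -4$)
$\left(-2 + 3\right) \left(S + 6\right) \left(- v{\left(-6,1 \right)}\right) = \left(-2 + 3\right) \left(-4 + 6\right) \left(- \sqrt{-3 - 6}\right) = 1 \cdot 2 \left(- \sqrt{-9}\right) = 2 \left(- 3 i\right) = - 6 i$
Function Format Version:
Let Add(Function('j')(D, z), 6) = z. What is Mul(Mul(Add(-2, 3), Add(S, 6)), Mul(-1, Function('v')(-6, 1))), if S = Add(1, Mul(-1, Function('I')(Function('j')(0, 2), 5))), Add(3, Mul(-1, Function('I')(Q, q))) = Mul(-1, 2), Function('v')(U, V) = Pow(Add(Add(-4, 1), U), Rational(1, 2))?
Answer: Mul(-6, I) ≈ Mul(-6.0000, I)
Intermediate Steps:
Function('j')(D, z) = Add(-6, z)
Function('v')(U, V) = Pow(Add(-3, U), Rational(1, 2))
Function('I')(Q, q) = 5 (Function('I')(Q, q) = Add(3, Mul(-1, Mul(-1, 2))) = Add(3, Mul(-1, -2)) = Add(3, 2) = 5)
S = -4 (S = Add(1, Mul(-1, 5)) = Add(1, -5) = -4)
Mul(Mul(Add(-2, 3), Add(S, 6)), Mul(-1, Function('v')(-6, 1))) = Mul(Mul(Add(-2, 3), Add(-4, 6)), Mul(-1, Pow(Add(-3, -6), Rational(1, 2)))) = Mul(Mul(1, 2), Mul(-1, Pow(-9, Rational(1, 2)))) = Mul(2, Mul(-1, Mul(3, I))) = Mul(2, Mul(-3, I)) = Mul(-6, I)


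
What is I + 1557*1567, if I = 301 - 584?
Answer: 2439536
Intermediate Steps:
I = -283
I + 1557*1567 = -283 + 1557*1567 = -283 + 2439819 = 2439536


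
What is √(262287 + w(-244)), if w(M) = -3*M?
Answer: √263019 ≈ 512.85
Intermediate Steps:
√(262287 + w(-244)) = √(262287 - 3*(-244)) = √(262287 + 732) = √263019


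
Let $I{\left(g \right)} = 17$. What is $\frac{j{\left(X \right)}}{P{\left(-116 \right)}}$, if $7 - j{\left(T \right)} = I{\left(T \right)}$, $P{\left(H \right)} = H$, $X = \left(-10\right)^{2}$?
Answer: $\frac{5}{58} \approx 0.086207$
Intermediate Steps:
$X = 100$
$j{\left(T \right)} = -10$ ($j{\left(T \right)} = 7 - 17 = -10$)
$\frac{j{\left(X \right)}}{P{\left(-116 \right)}} = - \frac{10}{-116} = \left(-10\right) \left(- \frac{1}{116}\right) = \frac{5}{58}$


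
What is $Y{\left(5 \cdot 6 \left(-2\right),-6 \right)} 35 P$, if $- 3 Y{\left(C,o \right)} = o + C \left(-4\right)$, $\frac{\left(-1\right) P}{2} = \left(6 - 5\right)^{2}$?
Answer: $5460$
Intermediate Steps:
$P = -2$ ($P = - 2 \left(6 - 5\right)^{2} = - 2 \cdot 1^{2} = \left(-2\right) 1 = -2$)
$Y{\left(C,o \right)} = - \frac{o}{3} + \frac{4 C}{3}$ ($Y{\left(C,o \right)} = - \frac{o + C \left(-4\right)}{3} = - \frac{o - 4 C}{3} = - \frac{o}{3} + \frac{4 C}{3}$)
$Y{\left(5 \cdot 6 \left(-2\right),-6 \right)} 35 P = \left(\left(- \frac{1}{3}\right) \left(-6\right) + \frac{4 \cdot 5 \cdot 6 \left(-2\right)}{3}\right) 35 \left(-2\right) = \left(2 + \frac{4 \cdot 30 \left(-2\right)}{3}\right) 35 \left(-2\right) = \left(2 + \frac{4}{3} \left(-60\right)\right) 35 \left(-2\right) = \left(2 - 80\right) 35 \left(-2\right) = \left(-78\right) 35 \left(-2\right) = \left(-2730\right) \left(-2\right) = 5460$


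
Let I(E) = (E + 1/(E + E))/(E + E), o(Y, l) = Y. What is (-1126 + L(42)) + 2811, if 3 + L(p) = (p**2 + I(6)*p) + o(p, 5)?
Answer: 84223/24 ≈ 3509.3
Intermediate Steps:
I(E) = (E + 1/(2*E))/(2*E) (I(E) = (E + 1/(2*E))/((2*E)) = (E + 1/(2*E))*(1/(2*E)) = (E + 1/(2*E))/(2*E))
L(p) = -3 + p**2 + 217*p/144 (L(p) = -3 + ((p**2 + (1/2 + (1/4)/6**2)*p) + p) = -3 + ((p**2 + (1/2 + (1/4)*(1/36))*p) + p) = -3 + ((p**2 + (1/2 + 1/144)*p) + p) = -3 + ((p**2 + 73*p/144) + p) = -3 + (p**2 + 217*p/144) = -3 + p**2 + 217*p/144)
(-1126 + L(42)) + 2811 = (-1126 + (-3 + 42**2 + (217/144)*42)) + 2811 = (-1126 + (-3 + 1764 + 1519/24)) + 2811 = (-1126 + 43783/24) + 2811 = 16759/24 + 2811 = 84223/24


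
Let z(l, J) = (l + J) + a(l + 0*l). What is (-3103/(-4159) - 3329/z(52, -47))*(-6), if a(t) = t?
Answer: 27336880/79021 ≈ 345.94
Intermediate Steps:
z(l, J) = J + 2*l (z(l, J) = (l + J) + (l + 0*l) = (J + l) + (l + 0) = (J + l) + l = J + 2*l)
(-3103/(-4159) - 3329/z(52, -47))*(-6) = (-3103/(-4159) - 3329/(-47 + 2*52))*(-6) = (-3103*(-1/4159) - 3329/(-47 + 104))*(-6) = (3103/4159 - 3329/57)*(-6) = -13668440/237063*(-6) = 27336880/79021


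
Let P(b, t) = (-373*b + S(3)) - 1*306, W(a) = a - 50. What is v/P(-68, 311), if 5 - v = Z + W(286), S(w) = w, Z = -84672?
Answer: 84441/25061 ≈ 3.3694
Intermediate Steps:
W(a) = -50 + a
v = 84441 (v = 5 - (-84672 + (-50 + 286)) = 5 - (-84672 + 236) = 5 - 1*(-84436) = 5 + 84436 = 84441)
P(b, t) = -303 - 373*b (P(b, t) = (-373*b + 3) - 1*306 = (3 - 373*b) - 306 = -303 - 373*b)
v/P(-68, 311) = 84441/(-303 - 373*(-68)) = 84441/(-303 + 25364) = 84441/25061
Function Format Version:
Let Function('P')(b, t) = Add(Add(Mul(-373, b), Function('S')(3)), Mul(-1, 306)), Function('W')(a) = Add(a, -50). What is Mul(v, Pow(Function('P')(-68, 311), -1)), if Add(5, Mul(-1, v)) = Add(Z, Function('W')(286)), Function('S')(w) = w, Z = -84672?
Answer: Rational(84441, 25061) ≈ 3.3694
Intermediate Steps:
Function('W')(a) = Add(-50, a)
v = 84441 (v = Add(5, Mul(-1, Add(-84672, Add(-50, 286)))) = Add(5, Mul(-1, Add(-84672, 236))) = Add(5, Mul(-1, -84436)) = Add(5, 84436) = 84441)
Function('P')(b, t) = Add(-303, Mul(-373, b)) (Function('P')(b, t) = Add(Add(Mul(-373, b), 3), Mul(-1, 306)) = Add(Add(3, Mul(-373, b)), -306) = Add(-303, Mul(-373, b)))
Mul(v, Pow(Function('P')(-68, 311), -1)) = Mul(84441, Pow(Add(-303, Mul(-373, -68)), -1)) = Mul(84441, Pow(Add(-303, 25364), -1)) = Mul(84441, Pow(25061, -1)) = Mul(84441, Rational(1, 25061)) = Rational(84441, 25061)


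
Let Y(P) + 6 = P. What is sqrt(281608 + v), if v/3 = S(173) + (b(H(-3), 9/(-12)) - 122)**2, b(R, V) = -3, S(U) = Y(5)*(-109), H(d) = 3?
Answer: sqrt(328810) ≈ 573.42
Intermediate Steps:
Y(P) = -6 + P
S(U) = 109 (S(U) = (-6 + 5)*(-109) = -1*(-109) = 109)
v = 47202 (v = 3*(109 + (-3 - 122)**2) = 3*(109 + (-125)**2) = 3*(109 + 15625) = 3*15734 = 47202)
sqrt(281608 + v) = sqrt(281608 + 47202) = sqrt(328810)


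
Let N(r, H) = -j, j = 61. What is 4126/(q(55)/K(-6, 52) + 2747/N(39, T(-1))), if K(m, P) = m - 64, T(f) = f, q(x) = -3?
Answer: -17618020/192107 ≈ -91.709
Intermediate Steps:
K(m, P) = -64 + m
N(r, H) = -61 (N(r, H) = -1*61 = -61)
4126/(q(55)/K(-6, 52) + 2747/N(39, T(-1))) = 4126/(-3/(-64 - 6) + 2747/(-61)) = 4126/(-3/(-70) + 2747*(-1/61)) = 4126/(-3*(-1/70) - 2747/61) = 4126/(3/70 - 2747/61) = 4126/(-192107/4270) = 4126*(-4270/192107) = -17618020/192107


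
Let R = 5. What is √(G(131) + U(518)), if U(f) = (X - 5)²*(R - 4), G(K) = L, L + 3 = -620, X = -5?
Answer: I*√523 ≈ 22.869*I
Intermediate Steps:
L = -623 (L = -3 - 620 = -623)
G(K) = -623
U(f) = 100 (U(f) = (-5 - 5)²*(5 - 4) = (-10)²*1 = 100*1 = 100)
√(G(131) + U(518)) = √(-623 + 100) = √(-523) = I*√523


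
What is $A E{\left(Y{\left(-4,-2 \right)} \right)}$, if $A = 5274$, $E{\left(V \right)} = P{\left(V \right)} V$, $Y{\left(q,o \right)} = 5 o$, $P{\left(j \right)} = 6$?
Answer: $-316440$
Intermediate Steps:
$E{\left(V \right)} = 6 V$
$A E{\left(Y{\left(-4,-2 \right)} \right)} = 5274 \cdot 6 \cdot 5 \left(-2\right) = 5274 \cdot 6 \left(-10\right) = 5274 \left(-60\right) = -316440$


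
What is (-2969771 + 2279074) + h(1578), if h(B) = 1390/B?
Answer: -544959238/789 ≈ -6.9070e+5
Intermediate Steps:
(-2969771 + 2279074) + h(1578) = (-2969771 + 2279074) + 1390/1578 = -690697 + 1390*(1/1578) = -690697 + 695/789 = -544959238/789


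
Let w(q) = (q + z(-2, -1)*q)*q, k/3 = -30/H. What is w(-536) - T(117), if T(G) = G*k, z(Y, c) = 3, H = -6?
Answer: 1147429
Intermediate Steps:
k = 15 (k = 3*(-30/(-6)) = 3*(-30*(-⅙)) = 3*5 = 15)
T(G) = 15*G (T(G) = G*15 = 15*G)
w(q) = 4*q² (w(q) = (q + 3*q)*q = (4*q)*q = 4*q²)
w(-536) - T(117) = 4*(-536)² - 15*117 = 4*287296 - 1*1755 = 1149184 - 1755 = 1147429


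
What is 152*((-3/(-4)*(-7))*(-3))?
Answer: 2394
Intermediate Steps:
152*((-3/(-4)*(-7))*(-3)) = 152*((-3*(-¼)*(-7))*(-3)) = 152*(((¾)*(-7))*(-3)) = 152*(-21/4*(-3)) = 152*(63/4) = 2394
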